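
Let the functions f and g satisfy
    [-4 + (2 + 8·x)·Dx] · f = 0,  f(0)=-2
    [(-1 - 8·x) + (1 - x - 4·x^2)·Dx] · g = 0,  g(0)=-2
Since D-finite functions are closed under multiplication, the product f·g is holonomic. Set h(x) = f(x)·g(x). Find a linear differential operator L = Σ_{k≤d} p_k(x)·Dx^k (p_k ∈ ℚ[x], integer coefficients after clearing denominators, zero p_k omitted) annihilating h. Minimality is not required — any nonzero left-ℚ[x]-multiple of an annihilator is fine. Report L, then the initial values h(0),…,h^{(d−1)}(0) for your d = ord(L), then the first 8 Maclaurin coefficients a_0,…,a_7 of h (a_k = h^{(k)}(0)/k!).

f: a_k = -2, -4, 4, -8, 20, -56, 168, -528, …
g: a_k = -2, -2, -10, -18, -58, -130, -362, -882, …
Product ⇒ symmetric product L₀, ord ≤ 1.
L = (3 + 10·x + 24·x^2) + (-1 - 3·x + 8·x^2 + 16·x^3)·Dx  (order 1).
h: a_k = 4, 12, 20, 84, 124, 572, 732, 4076, …
ICs: h(0) = 4.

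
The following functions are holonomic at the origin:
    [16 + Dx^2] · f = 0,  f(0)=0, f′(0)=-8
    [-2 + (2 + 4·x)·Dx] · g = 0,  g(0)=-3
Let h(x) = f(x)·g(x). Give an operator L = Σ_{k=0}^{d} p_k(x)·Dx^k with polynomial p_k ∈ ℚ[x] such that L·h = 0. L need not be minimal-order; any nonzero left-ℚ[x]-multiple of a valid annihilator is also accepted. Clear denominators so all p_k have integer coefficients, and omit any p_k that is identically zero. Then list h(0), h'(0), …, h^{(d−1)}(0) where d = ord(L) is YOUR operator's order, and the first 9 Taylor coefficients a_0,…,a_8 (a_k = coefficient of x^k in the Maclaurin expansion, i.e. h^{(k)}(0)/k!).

f: a_k = 0, -8, 0, 64/3, 0, -256/15, 0, 2048/315, 0, …
g: a_k = -3, -3, 3/2, -3/2, 15/8, -21/8, 63/16, -99/16, 1287/128, …
h₀=f·g: eliminate ⇒ L₀, order ≤ 2·1.
L = (19 + 64·x + 64·x^2) + (-2 - 4·x)·Dx + (1 + 4·x + 4·x^2)·Dx^2  (order 2).
h: a_k = 0, 24, 24, -76, -52, 341/5, 201/5, -7687/210, -17/42, …
ICs: h(0) = 0, h′(0) = 24.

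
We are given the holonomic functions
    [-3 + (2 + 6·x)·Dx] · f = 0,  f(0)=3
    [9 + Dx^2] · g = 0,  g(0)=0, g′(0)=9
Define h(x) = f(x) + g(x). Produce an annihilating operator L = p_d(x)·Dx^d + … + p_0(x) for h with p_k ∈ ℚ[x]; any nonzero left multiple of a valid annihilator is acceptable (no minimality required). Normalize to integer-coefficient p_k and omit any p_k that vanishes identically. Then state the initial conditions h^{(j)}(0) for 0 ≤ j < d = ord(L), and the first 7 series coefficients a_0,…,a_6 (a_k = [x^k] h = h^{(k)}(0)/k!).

f: a_k = 3, 9/2, -27/8, 81/16, -1215/128, 5103/256, -45927/1024, …
g: a_k = 0, 9, 0, -27/2, 0, 243/40, 0, …
Weyl lclm of L_f,L_g ⇒ L₀ (ord ≤ 3).
L = (-63 - 216·x - 324·x^2) + (18 + 198·x + 648·x^2 + 648·x^3)·Dx + (-7 - 24·x - 36·x^2)·Dx^2 + (2 + 22·x + 72·x^2 + 72·x^3)·Dx^3  (order 3).
h: a_k = 3, 27/2, -27/8, -135/16, -1215/128, 33291/1280, -45927/1024, …
ICs: h(0) = 3, h′(0) = 27/2, h′′(0) = -27/4.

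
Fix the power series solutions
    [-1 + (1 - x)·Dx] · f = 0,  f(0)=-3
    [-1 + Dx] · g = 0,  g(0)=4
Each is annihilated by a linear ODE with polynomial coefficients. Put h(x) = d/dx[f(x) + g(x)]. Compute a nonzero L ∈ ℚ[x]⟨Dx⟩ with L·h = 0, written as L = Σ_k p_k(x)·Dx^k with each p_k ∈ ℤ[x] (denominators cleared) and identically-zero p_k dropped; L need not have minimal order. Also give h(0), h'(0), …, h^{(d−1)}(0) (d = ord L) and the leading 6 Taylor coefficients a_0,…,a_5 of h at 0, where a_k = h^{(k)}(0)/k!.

L = (4 + 2·x) + (-5 - 2·x + x^2)·Dx + (1 - x^2)·Dx^2  (order 2).
h: a_k = 1, -2, -7, -34/3, -89/6, -539/30, …
ICs: h(0) = 1, h′(0) = -2.

f: a_k = -3, -3, -3, -3, -3, -3, …
g: a_k = 4, 4, 2, 2/3, 1/6, 1/30, …
h₀=f+g: left-lcm gives L₀, ord ≤ 2.
h₀' ⇒ L via d/dx closure of L₀.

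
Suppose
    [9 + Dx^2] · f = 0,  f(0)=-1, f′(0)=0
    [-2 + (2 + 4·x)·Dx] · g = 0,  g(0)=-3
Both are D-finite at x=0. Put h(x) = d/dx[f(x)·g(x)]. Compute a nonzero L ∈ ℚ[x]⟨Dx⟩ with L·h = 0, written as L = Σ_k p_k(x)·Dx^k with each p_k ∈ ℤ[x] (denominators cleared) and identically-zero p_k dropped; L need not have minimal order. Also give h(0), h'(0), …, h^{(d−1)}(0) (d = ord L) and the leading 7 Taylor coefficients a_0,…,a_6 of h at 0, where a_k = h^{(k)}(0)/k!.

L = (14 + 84·x + 192·x^2 + 216·x^3 + 108·x^4) + (-1 - 8·x - 18·x^2 - 12·x^3)·Dx + (1 + 7·x + 19·x^2 + 24·x^3 + 12·x^4)·Dx^2  (order 2).
h: a_k = 3, -30, -36, 60, 30, -108/5, -126/5, …
ICs: h(0) = 3, h′(0) = -30.

f: a_k = -1, 0, 9/2, 0, -27/8, 0, 81/80, …
g: a_k = -3, -3, 3/2, -3/2, 15/8, -21/8, 63/16, …
Sym-product of L_f,L_g gives L₀ (≤ ord 2).
h₀' ⇒ L via d/dx closure of L₀.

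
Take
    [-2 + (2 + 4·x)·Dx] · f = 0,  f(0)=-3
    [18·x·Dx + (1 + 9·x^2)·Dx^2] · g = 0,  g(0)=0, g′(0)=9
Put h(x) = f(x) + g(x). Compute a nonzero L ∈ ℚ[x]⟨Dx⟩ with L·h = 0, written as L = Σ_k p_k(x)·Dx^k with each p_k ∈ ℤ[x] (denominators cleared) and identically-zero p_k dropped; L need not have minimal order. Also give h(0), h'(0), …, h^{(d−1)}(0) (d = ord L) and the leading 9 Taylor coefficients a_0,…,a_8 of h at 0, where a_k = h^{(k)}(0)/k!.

L = (-18 - 90·x + 486·x^2 + 486·x^3)·Dx + (-21 - 72·x + 360·x^2 + 1944·x^3 + 1701·x^4)·Dx^2 + (-1 + 16·x + 54·x^2 + 198·x^3 + 567·x^4 + 486·x^5)·Dx^3  (order 3).
h: a_k = -3, 6, 3/2, -57/2, 15/8, 5727/40, 63/16, -105669/112, 1287/128, …
ICs: h(0) = -3, h′(0) = 6, h′′(0) = 3.

f: a_k = -3, -3, 3/2, -3/2, 15/8, -21/8, 63/16, -99/16, 1287/128, …
g: a_k = 0, 9, 0, -27, 0, 729/5, 0, -6561/7, 0, …
f+g: L₀ = lclm(L_f,L_g), ord ≤ 1+2.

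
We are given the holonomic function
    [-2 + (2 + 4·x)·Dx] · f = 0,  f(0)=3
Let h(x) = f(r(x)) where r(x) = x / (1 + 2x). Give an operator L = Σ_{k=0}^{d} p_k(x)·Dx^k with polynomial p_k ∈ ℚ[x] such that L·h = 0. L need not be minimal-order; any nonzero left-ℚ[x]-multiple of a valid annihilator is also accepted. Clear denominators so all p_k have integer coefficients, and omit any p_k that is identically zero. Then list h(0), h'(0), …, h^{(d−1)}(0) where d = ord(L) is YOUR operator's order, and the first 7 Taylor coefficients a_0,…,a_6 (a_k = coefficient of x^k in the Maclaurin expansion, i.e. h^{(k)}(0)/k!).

f: a_k = 3, 3, -3/2, 3/2, -15/8, 21/8, -63/16, …
h₀=f(r): pull back L_f along r ⇒ L₀.
L = -1 + (1 + 6·x + 8·x^2)·Dx  (order 1).
h: a_k = 3, 3, -15/2, 39/2, -423/8, 1197/8, -7059/16, …
ICs: h(0) = 3.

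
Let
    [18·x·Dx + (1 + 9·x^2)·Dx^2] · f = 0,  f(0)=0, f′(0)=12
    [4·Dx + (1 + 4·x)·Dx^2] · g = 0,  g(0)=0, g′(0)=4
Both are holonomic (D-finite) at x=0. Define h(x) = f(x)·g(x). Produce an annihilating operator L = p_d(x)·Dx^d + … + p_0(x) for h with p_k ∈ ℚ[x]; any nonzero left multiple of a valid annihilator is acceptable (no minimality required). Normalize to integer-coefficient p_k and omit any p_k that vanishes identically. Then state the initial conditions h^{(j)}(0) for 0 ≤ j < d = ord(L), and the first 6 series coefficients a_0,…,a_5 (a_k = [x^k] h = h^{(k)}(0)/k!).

f: a_k = 0, 12, 0, -36, 0, 972/5, …
g: a_k = 0, 4, -8, 64/3, -64, 1024/5, …
Product ⇒ symmetric product L₀, ord ≤ 4.
L = (2448 + 17280·x + 76464·x^2 + 518400·x^3 + 1399680·x^4 + 2426112·x^5 + 1679616·x^7)·Dx + (452 + 10800·x + 98028·x^2 + 491184·x^3 + 1840320·x^4 + 4339008·x^5 + 6531840·x^6 + 1259712·x^7 + 5878656·x^8)·Dx^2 + (136 + 1912·x + 18576·x^2 + 103608·x^3 + 389448·x^4 + 1100304·x^5 + 2239488·x^6 + 3277584·x^7 + 1259712·x^8 + 3359232·x^9)·Dx^3 + (13 + 176·x + 1234·x^2 + 6048·x^3 + 22833·x^4 + 68688·x^5 + 154224·x^6 + 279936·x^7 + 399492·x^8 + 209952·x^9 + 419904·x^10)·Dx^4  (order 4).
h: a_k = 0, 0, 48, -96, 112, -480, …
ICs: h(0) = 0, h′(0) = 0, h′′(0) = 96, h′′′(0) = -576.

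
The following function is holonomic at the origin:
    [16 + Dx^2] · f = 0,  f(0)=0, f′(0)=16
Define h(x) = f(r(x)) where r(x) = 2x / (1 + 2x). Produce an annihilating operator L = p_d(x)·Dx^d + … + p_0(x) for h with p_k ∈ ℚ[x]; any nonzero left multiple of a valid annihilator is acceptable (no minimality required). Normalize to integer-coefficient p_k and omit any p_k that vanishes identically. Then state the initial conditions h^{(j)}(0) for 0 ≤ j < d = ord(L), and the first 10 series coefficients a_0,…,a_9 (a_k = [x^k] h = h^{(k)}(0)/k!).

f: a_k = 0, 16, 0, -128/3, 0, 512/15, 0, -4096/315, 0, 8192/2835, …
L₀ from L_f via x↦r, Dx↦r'^{-1}Dx.
L = 64 + (4 + 24·x + 48·x^2 + 32·x^3)·Dx + (1 + 8·x + 24·x^2 + 32·x^3 + 16·x^4)·Dx^2  (order 2).
h: a_k = 0, 32, -64, -640/3, 1792, -98816/15, 15360, -5040128/315, -2576384/45, 246603776/567, …
ICs: h(0) = 0, h′(0) = 32.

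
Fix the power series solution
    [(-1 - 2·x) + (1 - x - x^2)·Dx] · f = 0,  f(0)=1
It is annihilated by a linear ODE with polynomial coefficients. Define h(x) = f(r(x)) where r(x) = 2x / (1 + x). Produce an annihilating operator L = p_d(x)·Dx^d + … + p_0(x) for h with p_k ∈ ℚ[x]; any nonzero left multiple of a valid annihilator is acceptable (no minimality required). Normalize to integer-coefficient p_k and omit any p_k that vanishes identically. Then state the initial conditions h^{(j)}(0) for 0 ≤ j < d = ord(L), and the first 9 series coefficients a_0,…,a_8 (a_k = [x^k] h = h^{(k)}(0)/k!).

L = (2 + 10·x) + (-1 - x + 5·x^2 + 5·x^3)·Dx  (order 1).
h: a_k = 1, 2, 6, 10, 30, 50, 150, 250, 750, …
ICs: h(0) = 1.

f: a_k = 1, 1, 2, 3, 5, 8, 13, 21, 34, …
Change of var in L_f (x↦r) gives L₀.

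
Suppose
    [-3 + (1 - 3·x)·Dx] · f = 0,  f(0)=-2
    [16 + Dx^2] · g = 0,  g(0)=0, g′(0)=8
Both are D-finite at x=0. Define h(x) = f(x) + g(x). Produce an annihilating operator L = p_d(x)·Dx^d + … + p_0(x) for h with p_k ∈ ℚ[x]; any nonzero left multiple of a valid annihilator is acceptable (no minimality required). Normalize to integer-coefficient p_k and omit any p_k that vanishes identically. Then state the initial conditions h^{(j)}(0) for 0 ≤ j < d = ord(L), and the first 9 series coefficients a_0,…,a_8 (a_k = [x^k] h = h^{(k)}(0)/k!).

f: a_k = -2, -6, -18, -54, -162, -486, -1458, -4374, -13122, …
g: a_k = 0, 8, 0, -64/3, 0, 256/15, 0, -2048/315, 0, …
h₀=f+g: left-lcm gives L₀, ord ≤ 3.
L = (1680 - 2304·x + 3456·x^2) + (-272 + 1584·x - 3456·x^2 + 3456·x^3)·Dx + (105 - 144·x + 216·x^2)·Dx^2 + (-17 + 99·x - 216·x^2 + 216·x^3)·Dx^3  (order 3).
h: a_k = -2, 2, -18, -226/3, -162, -7034/15, -1458, -1379858/315, -13122, …
ICs: h(0) = -2, h′(0) = 2, h′′(0) = -36.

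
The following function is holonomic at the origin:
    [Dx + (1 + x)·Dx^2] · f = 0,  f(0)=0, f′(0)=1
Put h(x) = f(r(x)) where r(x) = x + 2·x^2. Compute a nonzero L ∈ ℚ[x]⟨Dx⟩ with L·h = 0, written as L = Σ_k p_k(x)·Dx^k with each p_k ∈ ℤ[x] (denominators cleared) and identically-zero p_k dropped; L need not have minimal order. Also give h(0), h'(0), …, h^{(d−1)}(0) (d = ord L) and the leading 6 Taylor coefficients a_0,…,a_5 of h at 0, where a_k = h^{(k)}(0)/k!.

f: a_k = 0, 1, -1/2, 1/3, -1/4, 1/5, …
h₀=f(r): pull back L_f along r ⇒ L₀.
L = (-3 + 4·x + 8·x^2)·Dx + (1 + 5·x + 6·x^2 + 8·x^3)·Dx^2  (order 2).
h: a_k = 0, 1, 3/2, -5/3, -1/4, 11/5, …
ICs: h(0) = 0, h′(0) = 1.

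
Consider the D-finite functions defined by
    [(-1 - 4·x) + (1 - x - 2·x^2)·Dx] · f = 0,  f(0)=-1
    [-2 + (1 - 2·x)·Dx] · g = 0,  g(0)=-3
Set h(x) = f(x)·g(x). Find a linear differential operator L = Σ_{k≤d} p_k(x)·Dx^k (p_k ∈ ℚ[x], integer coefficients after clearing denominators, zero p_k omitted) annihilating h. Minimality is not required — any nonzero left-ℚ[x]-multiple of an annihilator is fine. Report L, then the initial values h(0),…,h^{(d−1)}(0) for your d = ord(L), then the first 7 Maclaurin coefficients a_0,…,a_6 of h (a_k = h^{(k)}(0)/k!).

L = (3 + 6·x) + (-1 + x + 2·x^2)·Dx  (order 1).
h: a_k = 3, 9, 27, 69, 171, 405, 939, …
ICs: h(0) = 3.

f: a_k = -1, -1, -3, -5, -11, -21, -43, …
g: a_k = -3, -6, -12, -24, -48, -96, -192, …
h₀=f·g: eliminate ⇒ L₀, order ≤ 1·1.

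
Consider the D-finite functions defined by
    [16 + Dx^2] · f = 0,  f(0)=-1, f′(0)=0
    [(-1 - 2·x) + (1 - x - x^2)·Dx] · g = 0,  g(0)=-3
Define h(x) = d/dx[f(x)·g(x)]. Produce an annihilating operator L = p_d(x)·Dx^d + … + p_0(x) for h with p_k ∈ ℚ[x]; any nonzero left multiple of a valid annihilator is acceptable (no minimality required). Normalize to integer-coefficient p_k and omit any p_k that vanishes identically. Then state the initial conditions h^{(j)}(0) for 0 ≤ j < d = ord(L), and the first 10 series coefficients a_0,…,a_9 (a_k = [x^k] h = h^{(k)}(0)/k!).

L = (54 - 256·x - 128·x^2 + 256·x^3 + 128·x^4) + (-13 - 10·x + 48·x^2 + 32·x^3)·Dx + (7 - 15·x - 7·x^2 + 16·x^3 + 8·x^4)·Dx^2  (order 2).
h: a_k = 3, -36, -45, -4, -80, -1022/5, -5257/15, -22192/35, -40737/35, -1979282/945, …
ICs: h(0) = 3, h′(0) = -36.

f: a_k = -1, 0, 8, 0, -32/3, 0, 256/45, 0, -512/315, 0, …
g: a_k = -3, -3, -6, -9, -15, -24, -39, -63, -102, -165, …
f·g: L₀ = L_f ⊗_s L_g, ord ≤ 2·1.
Differentiate: ansatz ord ≤ ord L₀ ⇒ L.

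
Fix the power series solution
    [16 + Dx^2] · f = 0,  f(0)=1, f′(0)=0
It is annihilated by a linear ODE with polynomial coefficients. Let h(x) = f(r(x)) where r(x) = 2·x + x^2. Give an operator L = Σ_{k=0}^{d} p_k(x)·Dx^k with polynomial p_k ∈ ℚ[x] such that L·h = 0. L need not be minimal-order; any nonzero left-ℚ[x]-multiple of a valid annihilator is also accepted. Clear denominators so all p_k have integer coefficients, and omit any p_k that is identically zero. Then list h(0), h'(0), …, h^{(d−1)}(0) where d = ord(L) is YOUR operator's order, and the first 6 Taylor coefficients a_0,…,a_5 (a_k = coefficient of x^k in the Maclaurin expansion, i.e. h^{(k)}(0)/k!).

f: a_k = 1, 0, -8, 0, 32/3, 0, …
f∘r: x↦r, Dx↦Dx/r' in L_f ⇒ L₀.
L = (64 + 192·x + 192·x^2 + 64·x^3) - Dx + (1 + x)·Dx^2  (order 2).
h: a_k = 1, 0, -32, -32, 488/3, 1024/3, …
ICs: h(0) = 1, h′(0) = 0.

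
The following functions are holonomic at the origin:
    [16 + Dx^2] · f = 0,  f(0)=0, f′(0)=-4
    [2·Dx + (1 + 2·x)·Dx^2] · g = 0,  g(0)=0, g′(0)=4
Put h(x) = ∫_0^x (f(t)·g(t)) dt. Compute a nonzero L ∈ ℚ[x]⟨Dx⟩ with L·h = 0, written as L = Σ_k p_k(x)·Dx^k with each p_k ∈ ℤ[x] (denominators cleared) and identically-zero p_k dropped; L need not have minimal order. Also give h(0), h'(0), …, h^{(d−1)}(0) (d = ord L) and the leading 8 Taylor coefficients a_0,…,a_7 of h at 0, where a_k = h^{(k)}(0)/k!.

L = (2688 + 27648·x + 93184·x^2 + 131072·x^3 + 65536·x^4)·Dx + (896 + 5888·x + 12288·x^2 + 8192·x^3)·Dx^2 + (408 + 3712·x + 11904·x^2 + 16384·x^3 + 8192·x^4)·Dx^3 + (56 + 368·x + 768·x^2 + 512·x^3)·Dx^4 + (15 + 124·x + 380·x^2 + 512·x^3 + 256·x^4)·Dx^5  (order 5).
h: a_k = 0, 0, 0, -16/3, 4, 64/15, -16/9, -256/63, …
ICs: h(0) = 0, h′(0) = 0, h′′(0) = 0, h′′′(0) = -32, h′′′′(0) = 96.

f: a_k = 0, -4, 0, 32/3, 0, -128/15, 0, 1024/315, …
g: a_k = 0, 4, -4, 16/3, -8, 64/5, -64/3, 256/7, …
Product ⇒ symmetric product L₀, ord ≤ 4.
Integrate: L := L₀·Dx.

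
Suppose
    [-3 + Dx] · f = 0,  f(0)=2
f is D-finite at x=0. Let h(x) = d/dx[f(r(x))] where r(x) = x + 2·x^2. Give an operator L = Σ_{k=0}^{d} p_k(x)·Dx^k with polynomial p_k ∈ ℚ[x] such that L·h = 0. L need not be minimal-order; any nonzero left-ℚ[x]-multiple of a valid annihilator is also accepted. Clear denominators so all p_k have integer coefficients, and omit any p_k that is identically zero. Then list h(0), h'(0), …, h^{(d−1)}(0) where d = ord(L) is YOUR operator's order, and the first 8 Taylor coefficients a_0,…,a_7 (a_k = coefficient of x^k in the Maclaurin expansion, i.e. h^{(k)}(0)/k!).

L = (7 + 24·x + 48·x^2) + (-1 - 4·x)·Dx  (order 1).
h: a_k = 6, 42, 135, 387, 3321/4, 33183/20, 112887/40, 253557/56, …
ICs: h(0) = 6.

f: a_k = 2, 6, 9, 9, 27/4, 81/20, 81/40, 243/280, …
h₀=f(r): pull back L_f along r ⇒ L₀.
Differentiate: ansatz ord ≤ ord L₀ ⇒ L.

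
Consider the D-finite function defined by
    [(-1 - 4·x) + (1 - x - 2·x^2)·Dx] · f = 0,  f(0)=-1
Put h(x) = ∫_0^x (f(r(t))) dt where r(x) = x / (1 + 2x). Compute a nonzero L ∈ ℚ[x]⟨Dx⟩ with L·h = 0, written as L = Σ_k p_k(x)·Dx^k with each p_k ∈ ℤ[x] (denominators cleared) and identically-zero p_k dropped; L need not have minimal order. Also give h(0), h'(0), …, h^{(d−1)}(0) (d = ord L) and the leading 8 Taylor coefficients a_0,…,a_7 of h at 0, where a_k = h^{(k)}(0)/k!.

L = (-1 - 6·x)·Dx + (1 + 5·x + 6·x^2)·Dx^2  (order 2).
h: a_k = 0, -1, -1/2, -1/3, 3/4, -9/5, 9/2, -81/7, …
ICs: h(0) = 0, h′(0) = -1.

f: a_k = -1, -1, -3, -5, -11, -21, -43, -85, …
Substitute x→r, Dx→(1/r')Dx; clear ⇒ L₀.
h=∫₀ˣh₀: take L = L₀·Dx.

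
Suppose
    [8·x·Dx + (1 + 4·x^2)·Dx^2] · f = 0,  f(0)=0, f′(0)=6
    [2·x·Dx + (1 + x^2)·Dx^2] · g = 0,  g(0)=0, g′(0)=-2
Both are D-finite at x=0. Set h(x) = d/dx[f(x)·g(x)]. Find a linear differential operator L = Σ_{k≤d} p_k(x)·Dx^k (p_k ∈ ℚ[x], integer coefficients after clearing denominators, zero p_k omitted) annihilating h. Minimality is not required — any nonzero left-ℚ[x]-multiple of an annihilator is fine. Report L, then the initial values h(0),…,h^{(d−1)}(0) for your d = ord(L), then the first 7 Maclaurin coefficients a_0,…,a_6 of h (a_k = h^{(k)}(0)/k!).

L = (-96·x - 800·x^3 - 1024·x^5 + 640·x^7 + 1536·x^9) + (-20 - 412·x^2 - 1440·x^4 - 896·x^6 + 2240·x^8 + 2304·x^10)·Dx + (-40·x - 280·x^3 - 480·x^5 + 272·x^7 + 1280·x^9 + 768·x^11)·Dx^2 + (-1 - 10·x^2 - 29·x^4 + 116·x^8 + 160·x^10 + 64·x^12)·Dx^3  (order 3).
h: a_k = 0, -24, 0, 80, 0, -1384/5, 0, …
ICs: h(0) = 0, h′(0) = -24, h′′(0) = 0.

f: a_k = 0, 6, 0, -8, 0, 96/5, 0, …
g: a_k = 0, -2, 0, 2/3, 0, -2/5, 0, …
Sym-product of L_f,L_g gives L₀ (≤ ord 4).
Derive L from L₀ (diff closure).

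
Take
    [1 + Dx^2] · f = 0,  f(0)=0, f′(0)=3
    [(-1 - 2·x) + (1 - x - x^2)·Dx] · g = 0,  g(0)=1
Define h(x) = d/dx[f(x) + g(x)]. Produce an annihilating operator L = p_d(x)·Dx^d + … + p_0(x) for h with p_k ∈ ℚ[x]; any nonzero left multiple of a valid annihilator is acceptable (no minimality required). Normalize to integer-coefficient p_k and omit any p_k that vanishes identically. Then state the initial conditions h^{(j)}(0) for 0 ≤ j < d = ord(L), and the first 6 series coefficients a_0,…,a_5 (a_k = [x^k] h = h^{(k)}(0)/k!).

f: a_k = 0, 3, 0, -1/2, 0, 1/40, …
g: a_k = 1, 1, 2, 3, 5, 8, …
h₀=f+g: left-lcm gives L₀, ord ≤ 3.
Differentiate: ansatz ord ≤ ord L₀ ⇒ L.
L = (124 + 358·x + 470·x^2 + 230·x^3 + 130·x^4 + 18·x^5 + 6·x^6) + (-19 - 29·x + 36·x^2 + 55·x^3 + 50·x^4 + 27·x^5 + 7·x^6 + 2·x^7)·Dx + (124 + 358·x + 470·x^2 + 230·x^3 + 130·x^4 + 18·x^5 + 6·x^6)·Dx^2 + (-19 - 29·x + 36·x^2 + 55·x^3 + 50·x^4 + 27·x^5 + 7·x^6 + 2·x^7)·Dx^3  (order 3).
h: a_k = 4, 4, 15/2, 20, 321/8, 78, …
ICs: h(0) = 4, h′(0) = 4, h′′(0) = 15.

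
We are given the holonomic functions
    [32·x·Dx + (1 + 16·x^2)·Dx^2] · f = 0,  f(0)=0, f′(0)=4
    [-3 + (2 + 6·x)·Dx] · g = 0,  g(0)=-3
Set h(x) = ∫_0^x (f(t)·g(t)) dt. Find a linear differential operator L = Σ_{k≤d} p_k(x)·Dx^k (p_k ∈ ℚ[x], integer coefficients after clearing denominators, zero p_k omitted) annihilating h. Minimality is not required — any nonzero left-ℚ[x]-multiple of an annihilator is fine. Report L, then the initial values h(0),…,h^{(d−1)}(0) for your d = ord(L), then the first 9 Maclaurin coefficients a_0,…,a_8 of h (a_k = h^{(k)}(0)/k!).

f: a_k = 0, 4, 0, -64/3, 0, 1024/5, 0, -16384/7, 0, …
g: a_k = -3, -9/2, 27/8, -81/16, 1215/128, -5103/256, 45927/1024, -216513/2048, 8444007/32768, …
Sym-product of L_f,L_g gives L₀ (≤ ord 2).
h=∫₀ˣh₀: take L = L₀·Dx.
L = (27 - 192·x - 144·x^2)·Dx + (-12 + 92·x + 576·x^2 + 576·x^3)·Dx^2 + (4 + 24·x + 100·x^2 + 384·x^3 + 576·x^4)·Dx^3  (order 3).
h: a_k = 0, 0, -6, -6, 155/8, 303/20, -34583/320, -285867/2240, 68900757/71680, …
ICs: h(0) = 0, h′(0) = 0, h′′(0) = -12.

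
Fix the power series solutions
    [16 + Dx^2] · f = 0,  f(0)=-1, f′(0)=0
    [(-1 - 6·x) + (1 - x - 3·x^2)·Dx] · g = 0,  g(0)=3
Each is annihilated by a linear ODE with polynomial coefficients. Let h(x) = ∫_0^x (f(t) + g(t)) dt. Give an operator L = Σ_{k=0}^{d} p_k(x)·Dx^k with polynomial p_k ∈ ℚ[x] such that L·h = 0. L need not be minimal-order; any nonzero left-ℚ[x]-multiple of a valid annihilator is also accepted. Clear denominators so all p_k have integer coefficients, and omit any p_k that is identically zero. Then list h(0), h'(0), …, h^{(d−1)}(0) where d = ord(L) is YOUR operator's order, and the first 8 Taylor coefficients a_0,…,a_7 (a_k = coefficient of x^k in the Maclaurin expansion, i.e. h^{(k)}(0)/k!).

f: a_k = -1, 0, 8, 0, -32/3, 0, 256/45, 0, …
g: a_k = 3, 3, 12, 21, 57, 120, 291, 651, …
Weyl lclm of L_f,L_g ⇒ L₀ (ord ≤ 3).
h=∫₀ˣh₀: take L = L₀·Dx.
L = (-464 - 2816·x - 416·x^2 - 2112·x^3 - 5760·x^4 - 6912·x^5)·Dx + (192 - 304·x - 672·x^2 + 1312·x^3 + 1008·x^4 - 3456·x^5 - 3456·x^6)·Dx^2 + (-29 - 176·x - 26·x^2 - 132·x^3 - 360·x^4 - 432·x^5)·Dx^3 + (12 - 19·x - 42·x^2 + 82·x^3 + 63·x^4 - 216·x^5 - 216·x^6)·Dx^4  (order 4).
h: a_k = 0, 2, 3/2, 20/3, 21/4, 139/15, 20, 13351/315, …
ICs: h(0) = 0, h′(0) = 2, h′′(0) = 3, h′′′(0) = 40.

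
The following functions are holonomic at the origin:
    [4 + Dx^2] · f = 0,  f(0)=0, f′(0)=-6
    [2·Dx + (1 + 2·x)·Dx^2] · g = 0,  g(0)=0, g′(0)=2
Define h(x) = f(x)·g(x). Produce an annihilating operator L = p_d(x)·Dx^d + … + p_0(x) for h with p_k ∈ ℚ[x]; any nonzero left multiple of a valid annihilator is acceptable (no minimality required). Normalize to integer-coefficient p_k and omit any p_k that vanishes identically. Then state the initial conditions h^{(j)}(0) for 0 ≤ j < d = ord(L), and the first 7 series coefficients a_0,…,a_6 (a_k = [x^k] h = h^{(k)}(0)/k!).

f: a_k = 0, -6, 0, 4, 0, -4/5, 0, …
g: a_k = 0, 2, -2, 8/3, -4, 32/5, -32/3, …
Product ⇒ symmetric product L₀, ord ≤ 4.
L = (-48 + 192·x + 1216·x^2 + 2048·x^3 + 1024·x^4) + (32 + 320·x + 768·x^2 + 512·x^3)·Dx + (160·x + 672·x^2 + 1024·x^3 + 512·x^4)·Dx^2 + (8 + 80·x + 192·x^2 + 128·x^3)·Dx^3 + (3 + 28·x + 92·x^2 + 128·x^3 + 64·x^4)·Dx^4  (order 4).
h: a_k = 0, 0, -12, 12, -8, 16, -88/3, …
ICs: h(0) = 0, h′(0) = 0, h′′(0) = -24, h′′′(0) = 72.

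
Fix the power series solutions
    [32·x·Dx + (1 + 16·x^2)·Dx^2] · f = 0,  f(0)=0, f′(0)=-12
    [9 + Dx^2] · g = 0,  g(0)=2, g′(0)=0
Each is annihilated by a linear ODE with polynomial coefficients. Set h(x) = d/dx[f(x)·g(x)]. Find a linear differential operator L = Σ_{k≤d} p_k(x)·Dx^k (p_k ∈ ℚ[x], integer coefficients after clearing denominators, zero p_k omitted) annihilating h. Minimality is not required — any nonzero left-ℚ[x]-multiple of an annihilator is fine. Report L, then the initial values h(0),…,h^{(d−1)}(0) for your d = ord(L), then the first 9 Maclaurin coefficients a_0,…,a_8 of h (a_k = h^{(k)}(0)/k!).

L = (2922993 + 113986656·x^2 + 3239661312·x^4 + 5952061440·x^6 + 4156489728·x^8 - 7644119040·x^10 + 110075314176·x^12) + (1760832·x + 128480256·x^3 + 1888911360·x^5 + 5308416000·x^7 + 15288238080·x^9 + 48922361856·x^11)·Dx + (341202 + 13887168·x^2 + 389230080·x^4 + 940474368·x^6 + 1603141632·x^8 + 3737124864·x^10 + 24461180928·x^12)·Dx^2 + (195648·x + 14275584·x^3 + 209879040·x^5 + 589824000·x^7 + 1698693120·x^9 + 5435817984·x^11)·Dx^3 + (1825 + 135776·x^2 + 3251968·x^4 + 31014912·x^6 + 126812160·x^8 + 509607936·x^10 + 1358954496·x^12)·Dx^4  (order 4).
h: a_k = -24, 0, 708, 0, -9429, 0, 1402053/10, 0, -244176711/112, …
ICs: h(0) = -24, h′(0) = 0, h′′(0) = 1416, h′′′(0) = 0.

f: a_k = 0, -12, 0, 64, 0, -3072/5, 0, 49152/7, 0, …
g: a_k = 2, 0, -9, 0, 27/4, 0, -81/40, 0, 729/2240, …
h₀=f·g: eliminate ⇒ L₀, order ≤ 2·2.
h=h₀': d/dx-closure on L₀ ⇒ L.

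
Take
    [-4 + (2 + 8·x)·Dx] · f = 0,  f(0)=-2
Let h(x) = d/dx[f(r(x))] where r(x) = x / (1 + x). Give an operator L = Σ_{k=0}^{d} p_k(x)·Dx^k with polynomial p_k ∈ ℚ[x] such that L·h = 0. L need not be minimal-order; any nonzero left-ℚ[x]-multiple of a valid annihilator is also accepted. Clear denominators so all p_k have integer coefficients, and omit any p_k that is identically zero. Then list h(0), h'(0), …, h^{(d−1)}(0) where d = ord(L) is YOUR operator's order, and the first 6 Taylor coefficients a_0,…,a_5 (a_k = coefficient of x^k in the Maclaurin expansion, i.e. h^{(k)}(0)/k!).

f: a_k = -2, -4, 4, -8, 20, -56, …
f∘r: x↦r, Dx↦Dx/r' in L_f ⇒ L₀.
Differentiate: ansatz ord ≤ ord L₀ ⇒ L.
L = (-4 - 10·x) + (-1 - 6·x - 5·x^2)·Dx  (order 1).
h: a_k = -4, 16, -60, 240, -1020, 4512, …
ICs: h(0) = -4.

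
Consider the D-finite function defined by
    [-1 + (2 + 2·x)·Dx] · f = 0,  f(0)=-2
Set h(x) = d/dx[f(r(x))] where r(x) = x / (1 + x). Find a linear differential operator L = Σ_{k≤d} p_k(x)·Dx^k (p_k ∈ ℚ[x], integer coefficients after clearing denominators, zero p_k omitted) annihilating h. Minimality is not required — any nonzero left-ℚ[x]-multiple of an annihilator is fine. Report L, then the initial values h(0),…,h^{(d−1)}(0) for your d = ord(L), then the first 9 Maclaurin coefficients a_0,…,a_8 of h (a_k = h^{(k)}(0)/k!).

f: a_k = -2, -1, 1/4, -1/8, 5/64, -7/128, 21/512, -33/1024, 429/16384, …
Substitute x→r, Dx→(1/r')Dx; clear ⇒ L₀.
h=h₀': d/dx-closure on L₀ ⇒ L.
L = (-5 - 8·x) + (-2 - 6·x - 4·x^2)·Dx  (order 1).
h: a_k = -1, 5/2, -39/8, 141/16, -1995/128, 7059/256, -50435/1024, 182461/2048, -5347827/32768, …
ICs: h(0) = -1.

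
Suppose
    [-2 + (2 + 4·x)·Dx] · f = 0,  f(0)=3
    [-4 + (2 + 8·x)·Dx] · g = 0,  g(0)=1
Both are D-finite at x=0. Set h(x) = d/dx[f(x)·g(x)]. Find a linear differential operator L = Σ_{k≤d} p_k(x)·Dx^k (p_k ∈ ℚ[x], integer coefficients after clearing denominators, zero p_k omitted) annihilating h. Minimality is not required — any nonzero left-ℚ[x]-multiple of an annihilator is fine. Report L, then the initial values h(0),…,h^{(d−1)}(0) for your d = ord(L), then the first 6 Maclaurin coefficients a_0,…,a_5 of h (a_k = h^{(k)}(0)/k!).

L = -1 + (-3 - 26·x - 72·x^2 - 64·x^3)·Dx  (order 1).
h: a_k = 9, -3, 27/2, -111/2, 1755/8, -6813/8, …
ICs: h(0) = 9.

f: a_k = 3, 3, -3/2, 3/2, -15/8, 21/8, …
g: a_k = 1, 2, -2, 4, -10, 28, …
h₀=f·g: eliminate ⇒ L₀, order ≤ 1·1.
h₀' ⇒ L via d/dx closure of L₀.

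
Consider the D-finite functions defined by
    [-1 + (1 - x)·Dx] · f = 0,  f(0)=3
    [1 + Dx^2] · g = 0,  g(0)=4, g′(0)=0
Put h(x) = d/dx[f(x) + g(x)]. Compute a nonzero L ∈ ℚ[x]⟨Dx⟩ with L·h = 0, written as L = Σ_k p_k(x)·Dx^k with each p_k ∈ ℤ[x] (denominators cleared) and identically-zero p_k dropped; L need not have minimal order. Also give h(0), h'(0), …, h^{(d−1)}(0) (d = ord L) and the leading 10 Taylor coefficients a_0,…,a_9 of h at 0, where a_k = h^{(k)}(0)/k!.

L = (26 - 4·x + 2·x^2) + (-7 + 9·x - 3·x^2 + x^3)·Dx + (26 - 4·x + 2·x^2)·Dx^2 + (-7 + 9·x - 3·x^2 + x^3)·Dx^3  (order 3).
h: a_k = 3, 2, 9, 38/3, 15, 539/30, 21, 30241/1260, 27, 2721599/90720, …
ICs: h(0) = 3, h′(0) = 2, h′′(0) = 18.

f: a_k = 3, 3, 3, 3, 3, 3, 3, 3, 3, 3, …
g: a_k = 4, 0, -2, 0, 1/6, 0, -1/180, 0, 1/10080, 0, …
Weyl lclm of L_f,L_g ⇒ L₀ (ord ≤ 3).
Differentiate: ansatz ord ≤ ord L₀ ⇒ L.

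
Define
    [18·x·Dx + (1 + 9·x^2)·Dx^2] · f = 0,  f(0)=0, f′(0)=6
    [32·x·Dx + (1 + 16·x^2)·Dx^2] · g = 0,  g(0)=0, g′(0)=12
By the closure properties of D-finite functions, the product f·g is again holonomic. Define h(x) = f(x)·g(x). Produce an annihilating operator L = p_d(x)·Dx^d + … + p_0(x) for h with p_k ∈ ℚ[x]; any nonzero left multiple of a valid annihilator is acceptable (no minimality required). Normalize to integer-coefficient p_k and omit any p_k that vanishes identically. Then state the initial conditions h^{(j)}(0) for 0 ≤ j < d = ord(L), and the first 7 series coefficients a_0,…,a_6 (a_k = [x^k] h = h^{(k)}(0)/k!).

L = (-3456·x - 144000·x^3 - 1327104·x^5 + 4147200·x^7 + 71663616·x^9)·Dx + (-100 - 11532·x^2 - 259200·x^4 - 1161216·x^6 + 14515200·x^8 + 107495424·x^10)·Dx^2 + (-200·x - 7880·x^3 - 86400·x^5 + 194112·x^7 + 8294400·x^9 + 35831808·x^11)·Dx^3 + (-1 - 50·x^2 - 769·x^4 + 110736·x^8 + 1036800·x^10 + 2985984·x^12)·Dx^4  (order 4).
h: a_k = 0, 0, 72, 0, -600, 0, 30024/5, …
ICs: h(0) = 0, h′(0) = 0, h′′(0) = 144, h′′′(0) = 0.

f: a_k = 0, 6, 0, -18, 0, 486/5, 0, …
g: a_k = 0, 12, 0, -64, 0, 3072/5, 0, …
Sym-product of L_f,L_g gives L₀ (≤ ord 4).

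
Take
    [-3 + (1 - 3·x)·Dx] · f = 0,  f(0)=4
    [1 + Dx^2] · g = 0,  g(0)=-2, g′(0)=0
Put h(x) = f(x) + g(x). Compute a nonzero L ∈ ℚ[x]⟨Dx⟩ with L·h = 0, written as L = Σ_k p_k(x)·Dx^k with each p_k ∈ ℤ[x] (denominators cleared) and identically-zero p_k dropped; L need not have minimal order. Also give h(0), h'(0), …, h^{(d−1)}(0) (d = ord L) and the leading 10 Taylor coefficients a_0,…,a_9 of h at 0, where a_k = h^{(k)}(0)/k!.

L = (165 - 18·x + 27·x^2) + (-19 + 63·x - 27·x^2 + 27·x^3)·Dx + (165 - 18·x + 27·x^2)·Dx^2 + (-19 + 63·x - 27·x^2 + 27·x^3)·Dx^3  (order 3).
h: a_k = 2, 12, 37, 108, 3887/12, 972, 1049761/360, 8748, 529079039/20160, 78732, …
ICs: h(0) = 2, h′(0) = 12, h′′(0) = 74.

f: a_k = 4, 12, 36, 108, 324, 972, 2916, 8748, 26244, 78732, …
g: a_k = -2, 0, 1, 0, -1/12, 0, 1/360, 0, -1/20160, 0, …
f+g: L₀ = lclm(L_f,L_g), ord ≤ 1+2.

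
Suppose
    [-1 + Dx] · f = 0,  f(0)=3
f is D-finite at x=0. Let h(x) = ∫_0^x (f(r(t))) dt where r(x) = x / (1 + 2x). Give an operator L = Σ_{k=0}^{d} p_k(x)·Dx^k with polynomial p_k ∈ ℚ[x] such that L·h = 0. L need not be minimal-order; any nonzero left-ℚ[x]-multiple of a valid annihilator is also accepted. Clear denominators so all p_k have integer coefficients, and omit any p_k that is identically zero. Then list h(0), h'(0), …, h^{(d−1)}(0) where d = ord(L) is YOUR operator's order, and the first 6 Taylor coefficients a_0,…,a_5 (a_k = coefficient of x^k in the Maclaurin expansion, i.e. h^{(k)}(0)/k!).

L = -Dx + (1 + 4·x + 4·x^2)·Dx^2  (order 2).
h: a_k = 0, 3, 3/2, -3/2, 13/8, -71/40, …
ICs: h(0) = 0, h′(0) = 3.

f: a_k = 3, 3, 3/2, 1/2, 1/8, 1/40, …
Change of var in L_f (x↦r) gives L₀.
h=∫h₀ ⇒ L = L₀·Dx.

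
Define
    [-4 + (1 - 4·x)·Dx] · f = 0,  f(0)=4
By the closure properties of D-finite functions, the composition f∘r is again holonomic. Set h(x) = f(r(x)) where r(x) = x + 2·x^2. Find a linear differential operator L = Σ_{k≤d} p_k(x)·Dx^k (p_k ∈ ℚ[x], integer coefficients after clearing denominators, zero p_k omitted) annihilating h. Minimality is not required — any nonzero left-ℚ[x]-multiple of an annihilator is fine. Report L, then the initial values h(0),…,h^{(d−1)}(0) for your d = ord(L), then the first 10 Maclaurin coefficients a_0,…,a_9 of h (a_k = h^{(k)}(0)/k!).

f: a_k = 4, 16, 64, 256, 1024, 4096, 16384, 65536, 262144, 1048576, …
Substitute x→r, Dx→(1/r')Dx; clear ⇒ L₀.
L = (4 + 16·x) + (-1 + 4·x + 8·x^2)·Dx  (order 1).
h: a_k = 4, 16, 96, 512, 2816, 15360, 83968, 458752, 2506752, 13697024, …
ICs: h(0) = 4.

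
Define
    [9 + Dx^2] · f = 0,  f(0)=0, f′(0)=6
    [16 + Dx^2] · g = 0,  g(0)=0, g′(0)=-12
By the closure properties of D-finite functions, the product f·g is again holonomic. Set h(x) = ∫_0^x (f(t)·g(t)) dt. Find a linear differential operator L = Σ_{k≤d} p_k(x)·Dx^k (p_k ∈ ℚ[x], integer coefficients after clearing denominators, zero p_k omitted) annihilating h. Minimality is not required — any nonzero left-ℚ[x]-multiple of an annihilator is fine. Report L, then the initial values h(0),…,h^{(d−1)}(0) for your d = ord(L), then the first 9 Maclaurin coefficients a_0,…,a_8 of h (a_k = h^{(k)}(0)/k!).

f: a_k = 0, 6, 0, -9, 0, 81/20, 0, -243/280, 0, …
g: a_k = 0, -12, 0, 32, 0, -128/5, 0, 1024/105, 0, …
Product ⇒ symmetric product L₀, ord ≤ 4.
h=∫₀ˣh₀: take L = L₀·Dx.
L = 49·Dx + 50·Dx^3 + Dx^5  (order 5).
h: a_k = 0, 0, 0, -24, 0, 60, 0, -2451/35, 0, …
ICs: h(0) = 0, h′(0) = 0, h′′(0) = 0, h′′′(0) = -144, h′′′′(0) = 0.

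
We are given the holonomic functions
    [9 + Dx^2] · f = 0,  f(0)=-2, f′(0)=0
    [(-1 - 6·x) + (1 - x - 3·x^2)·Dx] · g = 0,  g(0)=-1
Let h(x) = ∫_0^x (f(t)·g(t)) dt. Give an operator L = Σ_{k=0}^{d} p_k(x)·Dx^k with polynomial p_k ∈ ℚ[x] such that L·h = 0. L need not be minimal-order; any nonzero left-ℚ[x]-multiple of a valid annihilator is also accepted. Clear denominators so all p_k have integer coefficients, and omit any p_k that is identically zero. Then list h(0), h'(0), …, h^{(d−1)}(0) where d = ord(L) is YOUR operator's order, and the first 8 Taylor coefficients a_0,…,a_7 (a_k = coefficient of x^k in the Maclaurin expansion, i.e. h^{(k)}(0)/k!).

L = (-3 + 9·x + 27·x^2)·Dx + (2 + 12·x)·Dx^2 + (-1 + x + 3·x^2)·Dx^3  (order 3).
h: a_k = 0, 2, 1, -1/3, 5/4, 7/4, 95/24, 1919/280, …
ICs: h(0) = 0, h′(0) = 2, h′′(0) = 2.

f: a_k = -2, 0, 9, 0, -27/4, 0, 81/40, 0, …
g: a_k = -1, -1, -4, -7, -19, -40, -97, -217, …
h₀=f·g: eliminate ⇒ L₀, order ≤ 2·1.
h=∫₀ˣh₀: take L = L₀·Dx.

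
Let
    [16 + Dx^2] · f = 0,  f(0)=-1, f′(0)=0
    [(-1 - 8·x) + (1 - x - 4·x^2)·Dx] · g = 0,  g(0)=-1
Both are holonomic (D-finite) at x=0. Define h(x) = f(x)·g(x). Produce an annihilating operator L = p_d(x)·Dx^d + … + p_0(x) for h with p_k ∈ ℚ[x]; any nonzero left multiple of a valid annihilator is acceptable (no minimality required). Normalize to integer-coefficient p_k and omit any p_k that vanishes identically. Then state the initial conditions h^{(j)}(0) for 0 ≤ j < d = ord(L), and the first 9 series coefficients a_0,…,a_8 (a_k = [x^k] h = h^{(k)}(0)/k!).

f: a_k = -1, 0, 8, 0, -32/3, 0, 256/45, 0, -512/315, …
g: a_k = -1, -1, -5, -9, -29, -65, -181, -441, -1165, …
L₀ := L_f ⊗_s L_g (sym. prod.), ord ≤ 2.
L = (-8 + 16·x + 64·x^2) + (2 + 16·x)·Dx + (-1 + x + 4·x^2)·Dx^2  (order 2).
h: a_k = 1, 1, -3, 1, -1/3, 11/3, -151/45, 509/45, -17/35, …
ICs: h(0) = 1, h′(0) = 1.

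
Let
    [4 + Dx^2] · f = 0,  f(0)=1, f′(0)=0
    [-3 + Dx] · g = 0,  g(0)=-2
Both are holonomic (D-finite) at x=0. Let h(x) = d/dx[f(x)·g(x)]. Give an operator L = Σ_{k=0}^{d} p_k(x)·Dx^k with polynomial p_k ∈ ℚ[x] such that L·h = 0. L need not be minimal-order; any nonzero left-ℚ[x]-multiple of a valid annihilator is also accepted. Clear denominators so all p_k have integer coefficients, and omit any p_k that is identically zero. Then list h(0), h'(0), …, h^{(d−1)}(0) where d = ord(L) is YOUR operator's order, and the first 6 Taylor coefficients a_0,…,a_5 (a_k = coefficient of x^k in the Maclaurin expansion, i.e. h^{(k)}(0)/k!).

L = 13 - 6·Dx + Dx^2  (order 2).
h: a_k = -6, -10, 9, 119/3, 199/4, 407/12, …
ICs: h(0) = -6, h′(0) = -10.

f: a_k = 1, 0, -2, 0, 2/3, 0, …
g: a_k = -2, -6, -9, -9, -27/4, -81/20, …
h₀=f·g: eliminate ⇒ L₀, order ≤ 2·1.
Derive L from L₀ (diff closure).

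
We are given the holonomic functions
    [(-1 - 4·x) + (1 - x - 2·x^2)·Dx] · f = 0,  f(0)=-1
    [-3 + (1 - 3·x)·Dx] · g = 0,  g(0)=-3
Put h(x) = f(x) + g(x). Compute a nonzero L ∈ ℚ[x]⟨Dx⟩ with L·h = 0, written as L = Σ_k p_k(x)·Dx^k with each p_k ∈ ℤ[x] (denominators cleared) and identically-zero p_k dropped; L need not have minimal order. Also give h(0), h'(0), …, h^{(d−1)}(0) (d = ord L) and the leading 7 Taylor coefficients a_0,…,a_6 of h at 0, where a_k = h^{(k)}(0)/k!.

L = (-36·x + 36·x^2 - 36·x^3) + (6 - 6·x - 30·x^2 + 54·x^3 - 72·x^4)·Dx + (-1 + 6·x - 12·x^2 + 8·x^3 + 9·x^4 - 18·x^5)·Dx^2  (order 2).
h: a_k = -4, -10, -30, -86, -254, -750, -2230, …
ICs: h(0) = -4, h′(0) = -10.

f: a_k = -1, -1, -3, -5, -11, -21, -43, …
g: a_k = -3, -9, -27, -81, -243, -729, -2187, …
Sum ⇒ L₀ = lclm(L_f,L_g) in ℚ(x)⟨Dx⟩.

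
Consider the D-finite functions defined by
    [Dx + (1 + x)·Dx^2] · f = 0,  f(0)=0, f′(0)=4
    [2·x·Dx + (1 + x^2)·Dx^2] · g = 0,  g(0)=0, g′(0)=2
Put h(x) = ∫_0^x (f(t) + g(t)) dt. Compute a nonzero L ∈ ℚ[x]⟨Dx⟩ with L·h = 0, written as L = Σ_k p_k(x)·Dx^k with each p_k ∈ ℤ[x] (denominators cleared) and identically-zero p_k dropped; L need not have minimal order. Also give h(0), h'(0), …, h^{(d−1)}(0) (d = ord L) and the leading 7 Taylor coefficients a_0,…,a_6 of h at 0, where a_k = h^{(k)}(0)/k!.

f: a_k = 0, 4, -2, 4/3, -1, 4/5, -2/3, …
g: a_k = 0, 2, 0, -2/3, 0, 2/5, 0, …
h₀=f+g: left-lcm gives L₀, ord ≤ 4.
h=∫h₀ ⇒ L = L₀·Dx.
L = (-2 - 6·x + 6·x^2 + 2·x^3)·Dx^2 + (-4 - 4·x + 12·x^3 + 4·x^4)·Dx^3 + (-1 + x + 2·x^2 + 2·x^3 + 3·x^4 + x^5)·Dx^4  (order 4).
h: a_k = 0, 0, 3, -2/3, 1/6, -1/5, 1/5, …
ICs: h(0) = 0, h′(0) = 0, h′′(0) = 6, h′′′(0) = -4.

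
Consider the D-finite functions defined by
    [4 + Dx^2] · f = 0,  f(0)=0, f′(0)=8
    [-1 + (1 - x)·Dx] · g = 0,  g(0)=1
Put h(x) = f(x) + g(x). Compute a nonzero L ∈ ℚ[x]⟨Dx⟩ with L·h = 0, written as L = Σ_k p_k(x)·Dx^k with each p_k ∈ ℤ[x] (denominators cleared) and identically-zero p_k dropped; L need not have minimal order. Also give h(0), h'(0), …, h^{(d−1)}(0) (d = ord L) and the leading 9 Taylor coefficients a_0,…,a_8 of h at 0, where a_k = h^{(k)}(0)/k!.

L = (-20 + 16·x - 8·x^2) + (12 - 28·x + 24·x^2 - 8·x^3)·Dx + (-5 + 4·x - 2·x^2)·Dx^2 + (3 - 7·x + 6·x^2 - 2·x^3)·Dx^3  (order 3).
h: a_k = 1, 9, 1, -13/3, 1, 31/15, 1, 283/315, 1, …
ICs: h(0) = 1, h′(0) = 9, h′′(0) = 2.

f: a_k = 0, 8, 0, -16/3, 0, 16/15, 0, -32/315, 0, …
g: a_k = 1, 1, 1, 1, 1, 1, 1, 1, 1, …
Sum ⇒ L₀ = lclm(L_f,L_g) in ℚ(x)⟨Dx⟩.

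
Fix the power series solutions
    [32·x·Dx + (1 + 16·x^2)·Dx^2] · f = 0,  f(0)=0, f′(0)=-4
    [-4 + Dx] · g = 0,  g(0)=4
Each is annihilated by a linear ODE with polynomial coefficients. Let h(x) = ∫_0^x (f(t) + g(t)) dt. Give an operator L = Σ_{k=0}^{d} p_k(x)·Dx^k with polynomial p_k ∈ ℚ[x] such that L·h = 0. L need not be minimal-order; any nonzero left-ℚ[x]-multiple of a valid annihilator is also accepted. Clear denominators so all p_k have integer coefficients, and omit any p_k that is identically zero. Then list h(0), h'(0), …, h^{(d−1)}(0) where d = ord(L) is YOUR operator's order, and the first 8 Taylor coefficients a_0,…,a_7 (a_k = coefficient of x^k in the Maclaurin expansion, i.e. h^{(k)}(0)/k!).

f: a_k = 0, -4, 0, 64/3, 0, -1024/5, 0, 16384/7, …
g: a_k = 4, 16, 32, 128/3, 128/3, 512/15, 1024/45, 4096/315, …
h₀=f+g: left-lcm gives L₀, ord ≤ 3.
h=∫h₀ ⇒ L = L₀·Dx.
L = (32 - 256·x - 512·x^2)·Dx^2 + (-12 + 48·x + 64·x^2 - 256·x^3)·Dx^3 + (1 + 4·x + 16·x^2 + 64·x^3)·Dx^4  (order 4).
h: a_k = 0, 4, 6, 32/3, 16, 128/15, -256/9, 1024/315, …
ICs: h(0) = 0, h′(0) = 4, h′′(0) = 12, h′′′(0) = 64.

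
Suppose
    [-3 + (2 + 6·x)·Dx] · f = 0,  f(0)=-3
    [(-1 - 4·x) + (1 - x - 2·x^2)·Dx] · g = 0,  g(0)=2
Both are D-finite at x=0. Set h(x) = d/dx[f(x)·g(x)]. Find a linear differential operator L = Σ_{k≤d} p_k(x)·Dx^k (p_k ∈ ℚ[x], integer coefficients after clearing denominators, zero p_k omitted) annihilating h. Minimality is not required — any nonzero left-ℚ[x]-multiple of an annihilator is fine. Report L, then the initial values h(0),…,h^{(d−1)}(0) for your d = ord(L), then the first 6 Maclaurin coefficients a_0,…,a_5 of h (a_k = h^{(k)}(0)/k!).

f: a_k = -3, -9/2, 27/8, -81/16, 1215/128, -5103/256, …
g: a_k = 2, 2, 6, 10, 22, 42, …
L₀ := L_f ⊗_s L_g (sym. prod.), ord ≤ 1.
h₀' ⇒ L via d/dx closure of L₀.
L = (27 + 282·x + 663·x^2 + 660·x^3 + 540·x^4) + (-10 - 42·x - 30·x^2 + 98·x^3 + 312·x^4 + 216·x^5)·Dx  (order 1).
h: a_k = -15, -81/2, -1449/8, -5241/16, -155205/128, -486279/256, …
ICs: h(0) = -15.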